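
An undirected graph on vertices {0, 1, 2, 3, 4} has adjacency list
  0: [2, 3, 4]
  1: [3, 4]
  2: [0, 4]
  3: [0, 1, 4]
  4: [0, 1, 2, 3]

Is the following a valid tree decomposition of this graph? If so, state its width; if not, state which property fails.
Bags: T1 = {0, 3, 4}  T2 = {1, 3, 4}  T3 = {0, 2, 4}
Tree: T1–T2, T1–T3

Yes; width 2.

Vertex coverage: the bags together contain {0, 1, 2, 3, 4}, the full vertex set. Edge coverage: each edge of G has both endpoints in at least one bag. Running intersection: for every vertex, the bags containing it form a connected subtree. All three properties hold, so this is a valid tree decomposition of width max|bag| − 1 = 2, and hence tw(G) ≤ 2.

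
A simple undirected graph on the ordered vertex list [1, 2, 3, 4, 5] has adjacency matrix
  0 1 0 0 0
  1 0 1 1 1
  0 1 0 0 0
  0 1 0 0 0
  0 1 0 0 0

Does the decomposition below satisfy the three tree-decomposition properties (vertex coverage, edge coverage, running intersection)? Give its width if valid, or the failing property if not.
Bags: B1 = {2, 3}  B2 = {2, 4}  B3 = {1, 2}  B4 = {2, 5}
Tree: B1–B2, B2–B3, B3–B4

Checking the three conditions: (i) the bags cover all of {1, 2, 3, 4, 5}; (ii) for each edge, some bag contains both endpoints; (iii) the bags containing any fixed vertex form a subtree. All hold, so the decomposition is valid with width 2 − 1 = 1.

Yes; width 1.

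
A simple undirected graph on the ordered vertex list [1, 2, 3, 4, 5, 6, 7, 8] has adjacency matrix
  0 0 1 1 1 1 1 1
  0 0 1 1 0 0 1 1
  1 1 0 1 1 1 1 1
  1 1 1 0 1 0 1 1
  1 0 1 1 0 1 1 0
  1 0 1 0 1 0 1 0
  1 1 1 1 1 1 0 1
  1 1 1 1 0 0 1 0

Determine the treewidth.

A width-4 tree decomposition is:
Bags: B1 = {2, 3, 4, 7, 8}  B2 = {1, 3, 4, 7, 8}  B3 = {1, 3, 4, 5, 7}  B4 = {1, 3, 5, 6, 7}
Tree: B1–B2, B2–B3, B3–B4
The largest bag has 5 vertices, giving width 4; this decomposition certifies tw(G) ≤ 4. On the other hand G contains the 5-clique {1, 3, 4, 7, 8}. A clique must lie in a single bag of any decomposition, so no decomposition can have width below 4. Hence tw(G) = 4 exactly.

4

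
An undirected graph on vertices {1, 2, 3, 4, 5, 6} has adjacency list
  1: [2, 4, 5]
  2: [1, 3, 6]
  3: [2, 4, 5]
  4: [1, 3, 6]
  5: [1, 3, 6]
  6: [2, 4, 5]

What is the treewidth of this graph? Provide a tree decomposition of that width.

Treewidth 3.
One optimal decomposition is:
Bags: B1 = {1, 3, 5, 6}  B2 = {1, 2, 3, 6}  B3 = {1, 3, 4, 6}
Tree: B1–B2, B2–B3

Each bag holds 4 vertices, so the decomposition has width 3, which upper-bounds the treewidth. For the lower bound: the 4 vertex sets {3,5}, {2,6}, {1}, {4} are disjoint, each induces a connected subgraph, and every pair is joined by at least one edge of G. Contracting each set to a single vertex therefore yields K_{4} as a minor, and since treewidth is minor-monotone, tw(G) ≥ tw(K_{4}) = 3. Hence tw(G) = 3 exactly.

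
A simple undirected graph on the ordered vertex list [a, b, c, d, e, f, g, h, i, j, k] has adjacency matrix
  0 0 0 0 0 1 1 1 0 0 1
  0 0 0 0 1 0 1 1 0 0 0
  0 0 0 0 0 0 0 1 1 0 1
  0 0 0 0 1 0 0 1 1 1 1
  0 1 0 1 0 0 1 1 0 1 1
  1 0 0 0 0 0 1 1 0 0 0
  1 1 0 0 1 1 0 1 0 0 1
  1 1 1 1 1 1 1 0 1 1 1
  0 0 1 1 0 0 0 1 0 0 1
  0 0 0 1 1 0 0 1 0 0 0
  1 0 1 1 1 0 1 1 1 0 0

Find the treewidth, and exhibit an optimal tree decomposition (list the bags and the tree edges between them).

Treewidth 3.
Bags: B1 = {a, g, h, k}  B2 = {e, g, h, k}  B3 = {d, e, h, k}  B4 = {d, e, h, j}  B5 = {d, h, i, k}  B6 = {a, f, g, h}  B7 = {c, h, i, k}  B8 = {b, e, g, h}
Tree: B1–B2, B2–B3, B3–B4, B3–B5, B1–B6, B5–B7, B2–B8

Each bag holds 4 vertices, so the decomposition has width 3, which upper-bounds the treewidth. On the other hand G contains the 4-clique {d, e, h, j}. A clique must lie in a single bag of any decomposition, so no decomposition can have width below 3. Hence tw(G) = 3 exactly.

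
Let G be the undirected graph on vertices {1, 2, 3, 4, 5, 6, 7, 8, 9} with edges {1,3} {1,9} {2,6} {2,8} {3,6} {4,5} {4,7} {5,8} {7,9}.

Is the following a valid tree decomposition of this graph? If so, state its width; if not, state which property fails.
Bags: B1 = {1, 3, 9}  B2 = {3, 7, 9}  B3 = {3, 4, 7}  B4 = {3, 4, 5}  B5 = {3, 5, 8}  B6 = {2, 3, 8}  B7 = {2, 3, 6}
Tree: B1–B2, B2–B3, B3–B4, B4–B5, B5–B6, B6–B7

Every vertex of G appears in some bag (union = {1, 2, 3, 4, 5, 6, 7, 8, 9}); every edge is covered by a bag; and for each vertex v the set of bags containing v is connected in the bag tree. The decomposition is therefore valid. The largest bag has 3 vertices, so the width is 2.

Yes; width 2.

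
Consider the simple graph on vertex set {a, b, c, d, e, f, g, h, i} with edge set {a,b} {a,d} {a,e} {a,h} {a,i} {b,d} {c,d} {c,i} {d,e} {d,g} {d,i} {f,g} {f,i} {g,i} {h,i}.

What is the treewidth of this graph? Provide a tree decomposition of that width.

Treewidth 2.
Bags: B1 = {d, g, i}  B2 = {c, d, i}  B3 = {a, d, i}  B4 = {a, b, d}  B5 = {f, g, i}  B6 = {a, h, i}  B7 = {a, d, e}
Tree: B1–B2, B1–B3, B3–B4, B1–B5, B3–B6, B4–B7

Each bag holds 3 vertices, so the decomposition has width 2, which upper-bounds the treewidth. Conversely, {a, d, e} is a clique of size 3, and the vertices of any clique must share a bag in every tree decomposition; so some bag has ≥ 3 vertices and tw(G) ≥ 2. Therefore the treewidth is 2.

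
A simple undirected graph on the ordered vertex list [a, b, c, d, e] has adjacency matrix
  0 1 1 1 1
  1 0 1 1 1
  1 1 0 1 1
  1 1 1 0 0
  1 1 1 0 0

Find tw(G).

3

A width-3 tree decomposition is:
Bags: B1 = {a, b, c, e}  B2 = {a, b, c, d}
Tree: B1–B2
Each bag holds 4 vertices, so the decomposition has width 3, which upper-bounds the treewidth. For the lower bound, the 4 vertices {a, b, c, d} are pairwise adjacent, and any tree decomposition puts a clique entirely inside one bag — forcing width ≥ 3. Combining the bounds, tw(G) = 3.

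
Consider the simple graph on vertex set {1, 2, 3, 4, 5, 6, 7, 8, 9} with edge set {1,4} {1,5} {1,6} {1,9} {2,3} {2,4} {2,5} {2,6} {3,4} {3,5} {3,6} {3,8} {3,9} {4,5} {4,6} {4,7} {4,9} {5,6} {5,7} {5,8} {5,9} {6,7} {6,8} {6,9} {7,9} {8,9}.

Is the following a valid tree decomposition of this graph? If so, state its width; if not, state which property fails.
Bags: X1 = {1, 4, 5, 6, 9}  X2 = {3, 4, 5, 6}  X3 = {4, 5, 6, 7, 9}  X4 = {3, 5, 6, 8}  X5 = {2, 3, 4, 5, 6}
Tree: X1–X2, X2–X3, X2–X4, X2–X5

A tree decomposition must satisfy three properties: every vertex lies in some bag; for every edge, both endpoints lie together in some bag; and for every vertex, the bags containing it form a connected subtree. Here edge (9,3) lies in no bag, so the decomposition is invalid.

No — edge (9,3) lies in no bag.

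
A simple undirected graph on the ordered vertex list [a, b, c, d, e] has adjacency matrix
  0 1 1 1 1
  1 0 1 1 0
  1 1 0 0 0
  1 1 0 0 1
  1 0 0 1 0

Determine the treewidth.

A width-2 tree decomposition is:
Bags: B1 = {a, d, e}  B2 = {a, b, d}  B3 = {a, b, c}
Tree: B1–B2, B2–B3
Each bag holds 3 vertices, so the decomposition has width 2, which upper-bounds the treewidth. Conversely, {a, d, e} is a clique of size 3, and the vertices of any clique must share a bag in every tree decomposition; so some bag has ≥ 3 vertices and tw(G) ≥ 2. Combining the bounds, tw(G) = 2.

2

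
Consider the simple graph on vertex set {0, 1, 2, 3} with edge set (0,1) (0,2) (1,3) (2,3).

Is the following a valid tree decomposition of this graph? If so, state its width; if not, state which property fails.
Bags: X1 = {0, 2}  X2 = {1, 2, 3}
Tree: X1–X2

A tree decomposition must satisfy three properties: every vertex lies in some bag; for every edge, both endpoints lie together in some bag; and for every vertex, the bags containing it form a connected subtree. Here edge (1,0) lies in no bag, so the decomposition is invalid.

No — edge (1,0) lies in no bag.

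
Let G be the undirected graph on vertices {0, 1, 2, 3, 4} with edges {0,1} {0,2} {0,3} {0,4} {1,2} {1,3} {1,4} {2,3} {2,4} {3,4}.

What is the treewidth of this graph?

A width-4 tree decomposition is:
Bags: B1 = {0, 1, 2, 3, 4}
Tree: (single bag)
With just one bag of size 5, the width is 5 − 1 = 4, so tw(G) ≤ 4. On the other hand G contains the 5-clique {0, 1, 2, 3, 4}. A clique must lie in a single bag of any decomposition, so no decomposition can have width below 4. Hence tw(G) = 4 exactly.

4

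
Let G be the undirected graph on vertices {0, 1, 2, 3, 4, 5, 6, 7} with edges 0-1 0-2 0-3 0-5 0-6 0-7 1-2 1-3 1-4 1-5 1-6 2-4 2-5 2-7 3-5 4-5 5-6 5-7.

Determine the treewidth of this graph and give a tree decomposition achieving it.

The largest bag has 4 vertices, giving width 3; this decomposition certifies tw(G) ≤ 3. On the other hand G contains the 4-clique {0, 1, 2, 5}. A clique must lie in a single bag of any decomposition, so no decomposition can have width below 3. Therefore the treewidth is 3.

Treewidth 3.
One such decomposition:
Bags: B1 = {0, 1, 2, 5}  B2 = {1, 2, 4, 5}  B3 = {0, 2, 5, 7}  B4 = {0, 1, 5, 6}  B5 = {0, 1, 3, 5}
Tree: B1–B2, B1–B3, B1–B4, B1–B5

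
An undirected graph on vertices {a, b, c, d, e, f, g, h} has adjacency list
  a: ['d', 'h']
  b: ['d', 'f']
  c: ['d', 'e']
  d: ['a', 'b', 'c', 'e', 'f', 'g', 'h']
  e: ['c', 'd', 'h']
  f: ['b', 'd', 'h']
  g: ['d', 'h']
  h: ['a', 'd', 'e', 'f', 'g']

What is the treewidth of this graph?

2

A width-2 tree decomposition is:
Bags: B1 = {d, e, h}  B2 = {a, d, h}  B3 = {c, d, e}  B4 = {d, f, h}  B5 = {b, d, f}  B6 = {d, g, h}
Tree: B1–B2, B1–B3, B2–B4, B4–B5, B2–B6
The largest bag has 3 vertices, giving width 2; this decomposition certifies tw(G) ≤ 2. On the other hand G contains the 3-clique {d, g, h}. A clique must lie in a single bag of any decomposition, so no decomposition can have width below 2. Hence tw(G) = 2 exactly.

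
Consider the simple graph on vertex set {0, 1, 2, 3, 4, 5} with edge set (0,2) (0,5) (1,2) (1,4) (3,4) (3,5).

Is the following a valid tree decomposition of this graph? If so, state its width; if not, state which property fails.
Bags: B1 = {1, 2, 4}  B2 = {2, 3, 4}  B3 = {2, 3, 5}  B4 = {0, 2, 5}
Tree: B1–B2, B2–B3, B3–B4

Checking the three conditions: (i) the bags cover all of {0, 1, 2, 3, 4, 5}; (ii) for each edge, some bag contains both endpoints; (iii) the bags containing any fixed vertex form a subtree. All hold, so the decomposition is valid with width 3 − 1 = 2.

Yes; width 2.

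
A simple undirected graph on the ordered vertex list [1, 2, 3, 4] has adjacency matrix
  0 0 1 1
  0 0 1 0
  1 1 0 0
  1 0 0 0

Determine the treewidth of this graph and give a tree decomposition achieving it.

Each bag holds 2 vertices, so the decomposition has width 1, which upper-bounds the treewidth. Any graph with an edge has treewidth ≥ 1, and G has the edge 4–1. Therefore the treewidth is 1.

Treewidth 1.
One optimal decomposition is:
Bags: B1 = {1, 4}  B2 = {1, 3}  B3 = {2, 3}
Tree: B1–B2, B2–B3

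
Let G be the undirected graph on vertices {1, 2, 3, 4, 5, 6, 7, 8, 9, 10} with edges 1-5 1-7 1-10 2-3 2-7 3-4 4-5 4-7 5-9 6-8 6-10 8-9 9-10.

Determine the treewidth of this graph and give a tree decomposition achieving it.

Every bag has size at most 3, so the width is 3 − 1 = 2 and tw(G) ≤ 2. The edges 2–3–4–7–2 form a cycle, so G is not a tree and its treewidth is at least 2. The upper and lower bounds meet at 2, so that is the treewidth.

Treewidth 2.
Bags: B1 = {2, 3, 7}  B2 = {3, 4, 7}  B3 = {1, 4, 7}  B4 = {1, 4, 5}  B5 = {1, 5, 10}  B6 = {5, 9, 10}  B7 = {6, 9, 10}  B8 = {6, 8, 9}
Tree: B1–B2, B2–B3, B3–B4, B4–B5, B5–B6, B6–B7, B7–B8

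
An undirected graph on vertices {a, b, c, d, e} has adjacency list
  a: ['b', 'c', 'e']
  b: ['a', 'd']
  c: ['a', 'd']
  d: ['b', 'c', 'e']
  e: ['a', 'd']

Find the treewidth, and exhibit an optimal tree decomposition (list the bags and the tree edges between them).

The largest bag has 3 vertices, giving width 2; this decomposition certifies tw(G) ≤ 2. For the lower bound, G contains the cycle d–e–a–c–d, so G is not a forest; only forests have treewidth ≤ 1, hence tw(G) ≥ 2. The upper and lower bounds meet at 2, so that is the treewidth.

Treewidth 2.
One such decomposition:
Bags: B1 = {a, d, e}  B2 = {a, c, d}  B3 = {a, b, d}
Tree: B1–B2, B2–B3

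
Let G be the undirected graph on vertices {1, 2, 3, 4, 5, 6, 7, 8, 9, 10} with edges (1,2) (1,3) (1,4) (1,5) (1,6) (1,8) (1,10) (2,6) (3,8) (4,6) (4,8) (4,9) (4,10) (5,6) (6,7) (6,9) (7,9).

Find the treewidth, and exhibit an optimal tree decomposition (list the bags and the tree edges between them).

Every bag has size at most 3, so the width is 3 − 1 = 2 and tw(G) ≤ 2. Conversely, {1, 2, 6} is a clique of size 3, and the vertices of any clique must share a bag in every tree decomposition; so some bag has ≥ 3 vertices and tw(G) ≥ 2. The upper and lower bounds meet at 2, so that is the treewidth.

Treewidth 2.
One such decomposition:
Bags: B1 = {1, 4, 6}  B2 = {1, 4, 8}  B3 = {1, 5, 6}  B4 = {1, 4, 10}  B5 = {4, 6, 9}  B6 = {1, 3, 8}  B7 = {6, 7, 9}  B8 = {1, 2, 6}
Tree: B1–B2, B1–B3, B1–B4, B1–B5, B2–B6, B5–B7, B1–B8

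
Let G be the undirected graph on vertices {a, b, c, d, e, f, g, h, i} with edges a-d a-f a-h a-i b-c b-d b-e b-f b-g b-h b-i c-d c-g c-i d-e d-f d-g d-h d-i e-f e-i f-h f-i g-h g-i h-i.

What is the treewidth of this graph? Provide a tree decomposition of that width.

Treewidth 4.
One optimal decomposition is:
Bags: B1 = {b, d, g, h, i}  B2 = {b, d, f, h, i}  B3 = {b, d, e, f, i}  B4 = {a, d, f, h, i}  B5 = {b, c, d, g, i}
Tree: B1–B2, B2–B3, B2–B4, B1–B5

The largest bag has 5 vertices, giving width 4; this decomposition certifies tw(G) ≤ 4. For the lower bound, the 5 vertices {a, d, f, h, i} are pairwise adjacent, and any tree decomposition puts a clique entirely inside one bag — forcing width ≥ 4. The upper and lower bounds meet at 4, so that is the treewidth.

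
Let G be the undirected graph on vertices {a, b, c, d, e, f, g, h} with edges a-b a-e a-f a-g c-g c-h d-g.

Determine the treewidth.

A width-1 tree decomposition is:
Bags: B1 = {a, g}  B2 = {c, g}  B3 = {a, f}  B4 = {a, b}  B5 = {c, h}  B6 = {d, g}  B7 = {a, e}
Tree: B1–B2, B1–B3, B1–B4, B2–B5, B1–B6, B3–B7
Every bag has size at most 2, so the width is 2 − 1 = 1 and tw(G) ≤ 1. Any graph with an edge has treewidth ≥ 1, and G has the edge g–a. Combining the bounds, tw(G) = 1.

1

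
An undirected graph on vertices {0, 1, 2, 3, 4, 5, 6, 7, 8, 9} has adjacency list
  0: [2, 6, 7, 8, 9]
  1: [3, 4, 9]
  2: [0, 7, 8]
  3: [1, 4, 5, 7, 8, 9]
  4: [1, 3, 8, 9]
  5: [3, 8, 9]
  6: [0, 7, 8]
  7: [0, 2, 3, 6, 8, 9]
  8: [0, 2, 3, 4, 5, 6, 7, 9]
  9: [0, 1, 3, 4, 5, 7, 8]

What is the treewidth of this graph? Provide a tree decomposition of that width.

Treewidth 3.
Bags: B1 = {0, 7, 8, 9}  B2 = {0, 2, 7, 8}  B3 = {3, 7, 8, 9}  B4 = {0, 6, 7, 8}  B5 = {3, 4, 8, 9}  B6 = {1, 3, 4, 9}  B7 = {3, 5, 8, 9}
Tree: B1–B2, B1–B3, B2–B4, B3–B5, B5–B6, B3–B7

Every bag has size at most 4, so the width is 4 − 1 = 3 and tw(G) ≤ 3. Conversely, {3, 4, 8, 9} is a clique of size 4, and the vertices of any clique must share a bag in every tree decomposition; so some bag has ≥ 4 vertices and tw(G) ≥ 3. Hence tw(G) = 3 exactly.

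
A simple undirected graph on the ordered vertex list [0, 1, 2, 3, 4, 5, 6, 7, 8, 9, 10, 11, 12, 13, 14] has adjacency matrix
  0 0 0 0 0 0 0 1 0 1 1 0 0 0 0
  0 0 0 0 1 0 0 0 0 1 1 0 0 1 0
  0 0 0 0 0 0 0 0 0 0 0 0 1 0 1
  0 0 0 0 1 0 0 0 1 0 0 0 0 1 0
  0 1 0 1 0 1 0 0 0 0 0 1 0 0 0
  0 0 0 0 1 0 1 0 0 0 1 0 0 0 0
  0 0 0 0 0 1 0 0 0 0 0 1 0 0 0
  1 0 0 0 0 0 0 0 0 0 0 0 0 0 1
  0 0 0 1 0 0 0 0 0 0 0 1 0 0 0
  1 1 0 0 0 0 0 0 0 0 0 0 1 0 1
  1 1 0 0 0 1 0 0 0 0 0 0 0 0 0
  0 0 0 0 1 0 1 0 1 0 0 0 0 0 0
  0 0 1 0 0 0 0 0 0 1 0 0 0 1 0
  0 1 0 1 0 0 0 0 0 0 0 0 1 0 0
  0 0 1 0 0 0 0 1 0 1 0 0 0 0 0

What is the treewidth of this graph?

3

A width-3 tree decomposition is:
Bags: B1 = {3, 6, 8, 11}  B2 = {3, 4, 6, 11}  B3 = {3, 4, 5, 6}  B4 = {3, 4, 5, 13}  B5 = {1, 4, 5, 13}  B6 = {1, 5, 10, 13}  B7 = {1, 10, 12, 13}  B8 = {1, 9, 10, 12}  B9 = {0, 9, 10, 12}  B10 = {0, 2, 9, 12}  B11 = {0, 2, 9, 14}  B12 = {0, 2, 7, 14}
Tree: B1–B2, B2–B3, B3–B4, B4–B5, B5–B6, B6–B7, B7–B8, B8–B9, B9–B10, B10–B11, B11–B12
Each bag holds 4 vertices, so the decomposition has width 3, which upper-bounds the treewidth. For the lower bound: the 4 vertex sets {6,8,11}, {3}, {4}, {1,5,10,13} are disjoint, each induces a connected subgraph, and every pair is joined by at least one edge of G. Contracting each set to a single vertex therefore yields K_{4} as a minor, and since treewidth is minor-monotone, tw(G) ≥ tw(K_{4}) = 3. The upper and lower bounds meet at 3, so that is the treewidth.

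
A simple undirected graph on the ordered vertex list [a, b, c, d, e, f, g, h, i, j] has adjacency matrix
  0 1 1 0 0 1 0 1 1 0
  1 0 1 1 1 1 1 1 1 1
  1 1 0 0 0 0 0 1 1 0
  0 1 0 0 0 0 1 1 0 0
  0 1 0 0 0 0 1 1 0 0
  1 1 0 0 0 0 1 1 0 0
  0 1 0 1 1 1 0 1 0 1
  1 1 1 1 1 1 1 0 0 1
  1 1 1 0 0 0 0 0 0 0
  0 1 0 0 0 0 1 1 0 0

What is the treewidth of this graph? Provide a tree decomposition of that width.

The largest bag has 4 vertices, giving width 3; this decomposition certifies tw(G) ≤ 3. Conversely, {b, d, g, h} is a clique of size 4, and the vertices of any clique must share a bag in every tree decomposition; so some bag has ≥ 4 vertices and tw(G) ≥ 3. The upper and lower bounds meet at 3, so that is the treewidth.

Treewidth 3.
One such decomposition:
Bags: B1 = {a, b, f, h}  B2 = {a, b, c, h}  B3 = {b, f, g, h}  B4 = {b, e, g, h}  B5 = {b, g, h, j}  B6 = {a, b, c, i}  B7 = {b, d, g, h}
Tree: B1–B2, B1–B3, B3–B4, B3–B5, B2–B6, B4–B7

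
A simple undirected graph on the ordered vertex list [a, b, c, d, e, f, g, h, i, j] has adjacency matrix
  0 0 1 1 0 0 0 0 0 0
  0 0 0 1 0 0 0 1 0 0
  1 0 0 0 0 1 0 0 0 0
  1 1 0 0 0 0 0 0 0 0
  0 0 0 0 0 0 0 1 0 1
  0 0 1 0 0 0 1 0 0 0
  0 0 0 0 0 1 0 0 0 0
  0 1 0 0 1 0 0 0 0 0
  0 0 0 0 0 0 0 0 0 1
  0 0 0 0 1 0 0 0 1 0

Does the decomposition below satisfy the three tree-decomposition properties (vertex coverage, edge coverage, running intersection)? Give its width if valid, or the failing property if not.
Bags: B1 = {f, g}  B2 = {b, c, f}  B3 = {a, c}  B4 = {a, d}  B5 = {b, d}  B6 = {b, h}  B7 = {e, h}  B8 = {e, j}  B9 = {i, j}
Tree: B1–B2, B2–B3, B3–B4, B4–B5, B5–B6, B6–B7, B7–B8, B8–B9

A tree decomposition must satisfy three properties: every vertex lies in some bag; for every edge, both endpoints lie together in some bag; and for every vertex, the bags containing it form a connected subtree. Here bags containing vertex b are not connected in the tree, so the decomposition is invalid.

No — bags containing vertex b are not connected in the tree.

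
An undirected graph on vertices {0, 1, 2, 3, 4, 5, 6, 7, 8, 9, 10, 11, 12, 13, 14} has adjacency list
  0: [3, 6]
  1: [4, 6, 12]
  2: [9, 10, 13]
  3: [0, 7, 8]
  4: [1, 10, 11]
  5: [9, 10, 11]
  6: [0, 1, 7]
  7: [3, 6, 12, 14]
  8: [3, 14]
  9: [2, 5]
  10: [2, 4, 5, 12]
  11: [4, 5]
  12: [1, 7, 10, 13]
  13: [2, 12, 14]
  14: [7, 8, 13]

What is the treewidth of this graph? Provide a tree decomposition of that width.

Each bag holds 4 vertices, so the decomposition has width 3, which upper-bounds the treewidth. For the lower bound: the 4 vertex sets {0,3,8}, {6}, {7}, {1,12,13,14} are disjoint, each induces a connected subgraph, and every pair is joined by at least one edge of G. Contracting each set to a single vertex therefore yields K_{4} as a minor, and since treewidth is minor-monotone, tw(G) ≥ tw(K_{4}) = 3. Hence tw(G) = 3 exactly.

Treewidth 3.
One such decomposition:
Bags: B1 = {0, 3, 6, 8}  B2 = {3, 6, 7, 8}  B3 = {6, 7, 8, 14}  B4 = {1, 6, 7, 14}  B5 = {1, 7, 12, 14}  B6 = {1, 12, 13, 14}  B7 = {1, 4, 12, 13}  B8 = {4, 10, 12, 13}  B9 = {2, 4, 10, 13}  B10 = {2, 4, 10, 11}  B11 = {2, 5, 10, 11}  B12 = {2, 5, 9, 11}
Tree: B1–B2, B2–B3, B3–B4, B4–B5, B5–B6, B6–B7, B7–B8, B8–B9, B9–B10, B10–B11, B11–B12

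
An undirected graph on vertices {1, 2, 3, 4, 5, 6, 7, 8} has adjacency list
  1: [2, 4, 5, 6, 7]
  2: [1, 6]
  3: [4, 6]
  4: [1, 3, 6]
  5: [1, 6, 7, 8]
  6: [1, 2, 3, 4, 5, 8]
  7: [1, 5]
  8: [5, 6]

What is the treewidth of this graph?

A width-2 tree decomposition is:
Bags: B1 = {5, 6, 8}  B2 = {1, 5, 6}  B3 = {1, 2, 6}  B4 = {1, 4, 6}  B5 = {3, 4, 6}  B6 = {1, 5, 7}
Tree: B1–B2, B2–B3, B2–B4, B4–B5, B2–B6
The largest bag has 3 vertices, giving width 2; this decomposition certifies tw(G) ≤ 2. On the other hand G contains the 3-clique {5, 6, 8}. A clique must lie in a single bag of any decomposition, so no decomposition can have width below 2. Therefore the treewidth is 2.

2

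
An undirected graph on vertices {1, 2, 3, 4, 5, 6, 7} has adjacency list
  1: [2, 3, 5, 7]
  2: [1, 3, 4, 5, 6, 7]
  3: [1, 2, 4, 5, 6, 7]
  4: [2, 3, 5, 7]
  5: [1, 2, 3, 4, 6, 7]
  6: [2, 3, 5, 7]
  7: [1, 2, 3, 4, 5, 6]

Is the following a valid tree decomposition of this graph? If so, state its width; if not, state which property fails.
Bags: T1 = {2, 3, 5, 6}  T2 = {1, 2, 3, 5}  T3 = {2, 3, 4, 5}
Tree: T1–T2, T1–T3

A tree decomposition must satisfy three properties: every vertex lies in some bag; for every edge, both endpoints lie together in some bag; and for every vertex, the bags containing it form a connected subtree. Here vertex 7 appears in no bag, so the decomposition is invalid.

No — vertex 7 appears in no bag.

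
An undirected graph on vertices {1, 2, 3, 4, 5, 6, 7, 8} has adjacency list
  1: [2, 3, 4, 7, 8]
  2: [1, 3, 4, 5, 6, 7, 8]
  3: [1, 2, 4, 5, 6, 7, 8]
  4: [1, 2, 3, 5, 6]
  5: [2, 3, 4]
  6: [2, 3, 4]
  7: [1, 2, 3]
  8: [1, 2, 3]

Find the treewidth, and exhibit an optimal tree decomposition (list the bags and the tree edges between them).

Treewidth 3.
Bags: B1 = {1, 2, 3, 4}  B2 = {2, 3, 4, 5}  B3 = {2, 3, 4, 6}  B4 = {1, 2, 3, 8}  B5 = {1, 2, 3, 7}
Tree: B1–B2, B2–B3, B1–B4, B1–B5

Each bag holds 4 vertices, so the decomposition has width 3, which upper-bounds the treewidth. For the lower bound, the 4 vertices {1, 2, 3, 8} are pairwise adjacent, and any tree decomposition puts a clique entirely inside one bag — forcing width ≥ 3. Combining the bounds, tw(G) = 3.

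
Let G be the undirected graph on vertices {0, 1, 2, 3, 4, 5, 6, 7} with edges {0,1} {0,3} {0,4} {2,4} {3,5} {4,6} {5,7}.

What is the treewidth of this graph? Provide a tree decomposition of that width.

Treewidth 1.
One such decomposition:
Bags: B1 = {0, 1}  B2 = {0, 4}  B3 = {0, 3}  B4 = {2, 4}  B5 = {3, 5}  B6 = {5, 7}  B7 = {4, 6}
Tree: B1–B2, B2–B3, B2–B4, B3–B5, B5–B6, B4–B7

Every bag has size at most 2, so the width is 2 − 1 = 1 and tw(G) ≤ 1. Any graph with an edge has treewidth ≥ 1, and G has the edge 1–0. Hence tw(G) = 1 exactly.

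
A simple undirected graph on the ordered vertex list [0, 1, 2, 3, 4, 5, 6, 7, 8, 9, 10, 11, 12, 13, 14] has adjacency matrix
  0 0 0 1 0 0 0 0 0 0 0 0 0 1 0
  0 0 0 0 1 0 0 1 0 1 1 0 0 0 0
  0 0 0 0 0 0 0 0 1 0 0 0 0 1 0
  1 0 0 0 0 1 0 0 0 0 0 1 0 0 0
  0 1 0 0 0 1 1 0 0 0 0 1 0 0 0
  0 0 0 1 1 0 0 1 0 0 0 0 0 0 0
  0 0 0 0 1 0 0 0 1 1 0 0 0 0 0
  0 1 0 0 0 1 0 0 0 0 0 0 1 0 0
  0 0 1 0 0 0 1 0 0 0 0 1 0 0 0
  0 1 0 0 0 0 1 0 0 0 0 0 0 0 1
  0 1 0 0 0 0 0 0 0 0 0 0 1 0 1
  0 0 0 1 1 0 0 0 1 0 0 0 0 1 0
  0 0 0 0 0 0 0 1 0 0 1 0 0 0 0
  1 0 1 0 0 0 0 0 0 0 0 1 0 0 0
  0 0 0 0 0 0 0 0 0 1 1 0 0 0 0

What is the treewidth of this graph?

3

A width-3 tree decomposition is:
Bags: B1 = {9, 10, 12, 14}  B2 = {1, 9, 10, 12}  B3 = {1, 7, 9, 12}  B4 = {1, 6, 7, 9}  B5 = {1, 4, 6, 7}  B6 = {4, 5, 6, 7}  B7 = {4, 5, 6, 8}  B8 = {4, 5, 8, 11}  B9 = {3, 5, 8, 11}  B10 = {2, 3, 8, 11}  B11 = {2, 3, 11, 13}  B12 = {0, 2, 3, 13}
Tree: B1–B2, B2–B3, B3–B4, B4–B5, B5–B6, B6–B7, B7–B8, B8–B9, B9–B10, B10–B11, B11–B12
Each bag holds 4 vertices, so the decomposition has width 3, which upper-bounds the treewidth. For the lower bound: the 4 vertex sets {10,12,14}, {9}, {1}, {4,5,6,7} are disjoint, each induces a connected subgraph, and every pair is joined by at least one edge of G. Contracting each set to a single vertex therefore yields K_{4} as a minor, and since treewidth is minor-monotone, tw(G) ≥ tw(K_{4}) = 3. Combining the bounds, tw(G) = 3.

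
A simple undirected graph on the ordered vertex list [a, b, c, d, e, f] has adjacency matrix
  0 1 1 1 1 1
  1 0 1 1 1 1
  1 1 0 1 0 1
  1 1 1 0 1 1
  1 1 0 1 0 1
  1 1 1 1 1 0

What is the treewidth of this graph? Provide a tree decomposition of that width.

Each bag holds 5 vertices, so the decomposition has width 4, which upper-bounds the treewidth. On the other hand G contains the 5-clique {a, b, d, e, f}. A clique must lie in a single bag of any decomposition, so no decomposition can have width below 4. Combining the bounds, tw(G) = 4.

Treewidth 4.
One optimal decomposition is:
Bags: B1 = {a, b, c, d, f}  B2 = {a, b, d, e, f}
Tree: B1–B2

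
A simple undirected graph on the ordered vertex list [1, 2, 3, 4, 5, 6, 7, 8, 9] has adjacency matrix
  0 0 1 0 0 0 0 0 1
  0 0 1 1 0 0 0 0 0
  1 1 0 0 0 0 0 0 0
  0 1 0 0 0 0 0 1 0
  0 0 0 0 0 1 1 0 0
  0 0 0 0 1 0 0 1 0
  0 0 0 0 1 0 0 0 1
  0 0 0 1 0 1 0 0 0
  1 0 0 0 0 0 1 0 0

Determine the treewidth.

2

A width-2 tree decomposition is:
Bags: B1 = {1, 2, 3}  B2 = {1, 2, 9}  B3 = {2, 7, 9}  B4 = {2, 5, 7}  B5 = {2, 5, 6}  B6 = {2, 6, 8}  B7 = {2, 4, 8}
Tree: B1–B2, B2–B3, B3–B4, B4–B5, B5–B6, B6–B7
The largest bag has 3 vertices, giving width 2; this decomposition certifies tw(G) ≤ 2. The edges 2–3–1–9–7–5–6–8–4–2 form a cycle, so G is not a tree and its treewidth is at least 2. Hence tw(G) = 2 exactly.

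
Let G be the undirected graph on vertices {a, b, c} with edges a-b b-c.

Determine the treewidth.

A width-1 tree decomposition is:
Bags: B1 = {a, b}  B2 = {b, c}
Tree: B1–B2
Each bag holds 2 vertices, so the decomposition has width 1, which upper-bounds the treewidth. G has an edge, so its treewidth is at least 1. The upper and lower bounds meet at 1, so that is the treewidth.

1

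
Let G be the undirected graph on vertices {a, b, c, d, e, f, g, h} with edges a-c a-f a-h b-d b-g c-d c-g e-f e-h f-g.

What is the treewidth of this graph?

A width-2 tree decomposition is:
Bags: B1 = {e, f, h}  B2 = {a, f, h}  B3 = {a, f, g}  B4 = {a, c, g}  B5 = {b, c, g}  B6 = {b, c, d}
Tree: B1–B2, B2–B3, B3–B4, B4–B5, B5–B6
The largest bag has 3 vertices, giving width 2; this decomposition certifies tw(G) ≤ 2. For the lower bound, G contains the cycle e–h–a–f–e, so G is not a forest; only forests have treewidth ≤ 1, hence tw(G) ≥ 2. Therefore the treewidth is 2.

2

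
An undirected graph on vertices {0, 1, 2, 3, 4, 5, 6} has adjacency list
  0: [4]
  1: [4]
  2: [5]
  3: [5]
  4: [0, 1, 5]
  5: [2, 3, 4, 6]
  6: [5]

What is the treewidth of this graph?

A width-1 tree decomposition is:
Bags: B1 = {5, 6}  B2 = {4, 5}  B3 = {2, 5}  B4 = {3, 5}  B5 = {0, 4}  B6 = {1, 4}
Tree: B1–B2, B2–B3, B3–B4, B2–B5, B2–B6
Every bag has size at most 2, so the width is 2 − 1 = 1 and tw(G) ≤ 1. Any graph with an edge has treewidth ≥ 1, and G has the edge 5–6. The upper and lower bounds meet at 1, so that is the treewidth.

1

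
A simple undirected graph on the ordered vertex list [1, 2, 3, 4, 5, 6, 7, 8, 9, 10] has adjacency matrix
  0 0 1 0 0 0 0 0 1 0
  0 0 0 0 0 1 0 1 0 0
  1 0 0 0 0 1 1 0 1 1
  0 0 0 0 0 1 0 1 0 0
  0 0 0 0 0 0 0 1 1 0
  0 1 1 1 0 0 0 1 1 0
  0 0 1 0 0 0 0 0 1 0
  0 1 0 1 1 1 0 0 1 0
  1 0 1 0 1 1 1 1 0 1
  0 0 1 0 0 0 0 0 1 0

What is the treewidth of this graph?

2

A width-2 tree decomposition is:
Bags: B1 = {4, 6, 8}  B2 = {6, 8, 9}  B3 = {2, 6, 8}  B4 = {3, 6, 9}  B5 = {3, 7, 9}  B6 = {1, 3, 9}  B7 = {5, 8, 9}  B8 = {3, 9, 10}
Tree: B1–B2, B1–B3, B2–B4, B4–B5, B5–B6, B2–B7, B6–B8
Each bag holds 3 vertices, so the decomposition has width 2, which upper-bounds the treewidth. For the lower bound, the 3 vertices {5, 8, 9} are pairwise adjacent, and any tree decomposition puts a clique entirely inside one bag — forcing width ≥ 2. Hence tw(G) = 2 exactly.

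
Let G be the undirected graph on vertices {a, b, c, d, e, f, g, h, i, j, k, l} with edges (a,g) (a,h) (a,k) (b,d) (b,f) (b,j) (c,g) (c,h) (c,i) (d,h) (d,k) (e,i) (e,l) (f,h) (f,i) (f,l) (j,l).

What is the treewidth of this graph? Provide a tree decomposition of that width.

Each bag holds 4 vertices, so the decomposition has width 3, which upper-bounds the treewidth. For the lower bound: the 4 vertex sets {e,j,l}, {i}, {f}, {b,c,d,h} are disjoint, each induces a connected subgraph, and every pair is joined by at least one edge of G. Contracting each set to a single vertex therefore yields K_{4} as a minor, and since treewidth is minor-monotone, tw(G) ≥ tw(K_{4}) = 3. The upper and lower bounds meet at 3, so that is the treewidth.

Treewidth 3.
Bags: B1 = {e, i, j, l}  B2 = {f, i, j, l}  B3 = {b, f, i, j}  B4 = {b, c, f, i}  B5 = {b, c, f, h}  B6 = {b, c, d, h}  B7 = {c, d, g, h}  B8 = {a, d, g, h}  B9 = {a, d, g, k}
Tree: B1–B2, B2–B3, B3–B4, B4–B5, B5–B6, B6–B7, B7–B8, B8–B9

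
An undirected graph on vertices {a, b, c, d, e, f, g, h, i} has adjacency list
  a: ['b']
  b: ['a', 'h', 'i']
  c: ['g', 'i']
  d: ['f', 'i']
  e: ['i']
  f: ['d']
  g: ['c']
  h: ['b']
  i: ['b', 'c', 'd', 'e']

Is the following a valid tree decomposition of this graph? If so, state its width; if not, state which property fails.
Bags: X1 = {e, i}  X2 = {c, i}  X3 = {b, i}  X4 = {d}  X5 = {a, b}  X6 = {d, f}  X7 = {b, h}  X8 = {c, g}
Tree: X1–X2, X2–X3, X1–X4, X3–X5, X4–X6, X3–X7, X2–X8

A tree decomposition must satisfy three properties: every vertex lies in some bag; for every edge, both endpoints lie together in some bag; and for every vertex, the bags containing it form a connected subtree. Here edge (i,d) lies in no bag, so the decomposition is invalid.

No — edge (i,d) lies in no bag.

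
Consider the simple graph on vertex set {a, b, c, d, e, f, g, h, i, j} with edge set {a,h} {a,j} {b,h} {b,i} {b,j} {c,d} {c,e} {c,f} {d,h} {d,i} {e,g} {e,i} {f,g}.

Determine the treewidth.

2

A width-2 tree decomposition is:
Bags: B1 = {e, f, g}  B2 = {c, e, f}  B3 = {c, e, i}  B4 = {c, d, i}  B5 = {b, d, i}  B6 = {b, d, h}  B7 = {b, h, j}  B8 = {a, h, j}
Tree: B1–B2, B2–B3, B3–B4, B4–B5, B5–B6, B6–B7, B7–B8
Each bag holds 3 vertices, so the decomposition has width 2, which upper-bounds the treewidth. The edges g–f–c–e–g form a cycle, so G is not a tree and its treewidth is at least 2. Therefore the treewidth is 2.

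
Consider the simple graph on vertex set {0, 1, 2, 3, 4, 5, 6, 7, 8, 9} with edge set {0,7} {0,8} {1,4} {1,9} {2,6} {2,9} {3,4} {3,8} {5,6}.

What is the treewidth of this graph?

A width-1 tree decomposition is:
Bags: B1 = {0, 7}  B2 = {0, 8}  B3 = {3, 8}  B4 = {3, 4}  B5 = {1, 4}  B6 = {1, 9}  B7 = {2, 9}  B8 = {2, 6}  B9 = {5, 6}
Tree: B1–B2, B2–B3, B3–B4, B4–B5, B5–B6, B6–B7, B7–B8, B8–B9
Each bag holds 2 vertices, so the decomposition has width 1, which upper-bounds the treewidth. G has an edge, so its treewidth is at least 1. Hence tw(G) = 1 exactly.

1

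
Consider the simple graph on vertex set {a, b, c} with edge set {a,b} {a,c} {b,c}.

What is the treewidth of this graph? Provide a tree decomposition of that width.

With just one bag of size 3, the width is 3 − 1 = 2, so tw(G) ≤ 2. Conversely, {a, b, c} is a clique of size 3, and the vertices of any clique must share a bag in every tree decomposition; so some bag has ≥ 3 vertices and tw(G) ≥ 2. Combining the bounds, tw(G) = 2.

Treewidth 2.
Bags: B1 = {a, b, c}
Tree: (single bag)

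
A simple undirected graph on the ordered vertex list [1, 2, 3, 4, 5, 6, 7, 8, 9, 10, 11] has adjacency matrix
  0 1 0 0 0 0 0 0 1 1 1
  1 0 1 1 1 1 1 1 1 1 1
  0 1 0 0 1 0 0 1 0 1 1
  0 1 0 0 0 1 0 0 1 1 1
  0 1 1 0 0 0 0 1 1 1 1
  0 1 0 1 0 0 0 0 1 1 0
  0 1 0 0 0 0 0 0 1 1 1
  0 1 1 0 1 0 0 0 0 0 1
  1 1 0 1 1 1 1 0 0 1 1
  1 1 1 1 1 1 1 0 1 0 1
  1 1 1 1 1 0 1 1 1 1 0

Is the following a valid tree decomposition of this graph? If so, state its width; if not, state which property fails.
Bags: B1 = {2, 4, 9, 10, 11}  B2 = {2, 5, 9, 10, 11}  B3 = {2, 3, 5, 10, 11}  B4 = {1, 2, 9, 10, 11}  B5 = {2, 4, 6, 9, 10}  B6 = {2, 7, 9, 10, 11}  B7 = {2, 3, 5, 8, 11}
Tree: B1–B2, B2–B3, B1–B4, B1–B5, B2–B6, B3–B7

Yes; width 4.

Every vertex of G appears in some bag (union = {1, 2, 3, 4, 5, 6, 7, 8, 9, 10, 11}); every edge is covered by a bag; and for each vertex v the set of bags containing v is connected in the bag tree. The decomposition is therefore valid. The largest bag has 5 vertices, so the width is 4.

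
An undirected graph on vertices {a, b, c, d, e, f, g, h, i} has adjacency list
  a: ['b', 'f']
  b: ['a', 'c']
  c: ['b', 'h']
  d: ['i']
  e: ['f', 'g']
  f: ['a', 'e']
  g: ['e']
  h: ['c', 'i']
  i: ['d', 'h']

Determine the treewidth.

1

A width-1 tree decomposition is:
Bags: B1 = {e, g}  B2 = {e, f}  B3 = {a, f}  B4 = {a, b}  B5 = {b, c}  B6 = {c, h}  B7 = {h, i}  B8 = {d, i}
Tree: B1–B2, B2–B3, B3–B4, B4–B5, B5–B6, B6–B7, B7–B8
Every bag has size at most 2, so the width is 2 − 1 = 1 and tw(G) ≤ 1. Any graph with an edge has treewidth ≥ 1, and G has the edge g–e. Therefore the treewidth is 1.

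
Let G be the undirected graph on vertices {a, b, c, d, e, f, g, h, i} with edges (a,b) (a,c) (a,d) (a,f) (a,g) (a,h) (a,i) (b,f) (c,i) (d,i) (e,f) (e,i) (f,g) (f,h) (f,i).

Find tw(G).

A width-2 tree decomposition is:
Bags: B1 = {a, d, i}  B2 = {a, f, i}  B3 = {a, b, f}  B4 = {a, c, i}  B5 = {e, f, i}  B6 = {a, f, g}  B7 = {a, f, h}
Tree: B1–B2, B2–B3, B2–B4, B2–B5, B3–B6, B6–B7
Every bag has size at most 3, so the width is 3 − 1 = 2 and tw(G) ≤ 2. For the lower bound, the 3 vertices {e, f, i} are pairwise adjacent, and any tree decomposition puts a clique entirely inside one bag — forcing width ≥ 2. Therefore the treewidth is 2.

2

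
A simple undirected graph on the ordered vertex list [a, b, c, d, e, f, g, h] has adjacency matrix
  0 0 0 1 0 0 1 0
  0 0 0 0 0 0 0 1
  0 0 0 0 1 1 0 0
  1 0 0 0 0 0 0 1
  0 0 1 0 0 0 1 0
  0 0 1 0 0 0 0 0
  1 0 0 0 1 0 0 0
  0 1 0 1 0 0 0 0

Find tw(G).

A width-1 tree decomposition is:
Bags: B1 = {b, h}  B2 = {d, h}  B3 = {a, d}  B4 = {a, g}  B5 = {e, g}  B6 = {c, e}  B7 = {c, f}
Tree: B1–B2, B2–B3, B3–B4, B4–B5, B5–B6, B6–B7
Each bag holds 2 vertices, so the decomposition has width 1, which upper-bounds the treewidth. Since G has at least one edge (e.g. b–h), it is not an edgeless graph, so tw(G) ≥ 1. Therefore the treewidth is 1.

1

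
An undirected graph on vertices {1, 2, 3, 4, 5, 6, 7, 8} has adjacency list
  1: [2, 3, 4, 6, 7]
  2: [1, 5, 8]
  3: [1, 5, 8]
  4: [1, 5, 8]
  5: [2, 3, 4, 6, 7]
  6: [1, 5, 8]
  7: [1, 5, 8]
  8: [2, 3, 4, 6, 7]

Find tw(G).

A width-3 tree decomposition is:
Bags: B1 = {1, 5, 7, 8}  B2 = {1, 2, 5, 8}  B3 = {1, 5, 6, 8}  B4 = {1, 3, 5, 8}  B5 = {1, 4, 5, 8}
Tree: B1–B2, B2–B3, B3–B4, B4–B5
Each bag holds 4 vertices, so the decomposition has width 3, which upper-bounds the treewidth. For the lower bound: the 4 vertex sets {5,7}, {2,8}, {1}, {6} are disjoint, each induces a connected subgraph, and every pair is joined by at least one edge of G. Contracting each set to a single vertex therefore yields K_{4} as a minor, and since treewidth is minor-monotone, tw(G) ≥ tw(K_{4}) = 3. Therefore the treewidth is 3.

3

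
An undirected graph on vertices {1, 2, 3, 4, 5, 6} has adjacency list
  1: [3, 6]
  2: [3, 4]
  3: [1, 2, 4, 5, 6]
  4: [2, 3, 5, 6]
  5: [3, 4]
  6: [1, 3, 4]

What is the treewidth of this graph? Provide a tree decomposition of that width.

Every bag has size at most 3, so the width is 3 − 1 = 2 and tw(G) ≤ 2. On the other hand G contains the 3-clique {1, 3, 6}. A clique must lie in a single bag of any decomposition, so no decomposition can have width below 2. The upper and lower bounds meet at 2, so that is the treewidth.

Treewidth 2.
Bags: B1 = {1, 3, 6}  B2 = {3, 4, 6}  B3 = {2, 3, 4}  B4 = {3, 4, 5}
Tree: B1–B2, B2–B3, B3–B4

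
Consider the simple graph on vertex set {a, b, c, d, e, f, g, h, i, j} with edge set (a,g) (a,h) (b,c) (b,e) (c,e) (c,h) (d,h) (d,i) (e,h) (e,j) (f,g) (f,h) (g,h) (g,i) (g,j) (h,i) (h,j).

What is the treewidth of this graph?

2

A width-2 tree decomposition is:
Bags: B1 = {g, h, j}  B2 = {e, h, j}  B3 = {g, h, i}  B4 = {a, g, h}  B5 = {d, h, i}  B6 = {c, e, h}  B7 = {b, c, e}  B8 = {f, g, h}
Tree: B1–B2, B1–B3, B3–B4, B3–B5, B2–B6, B6–B7, B4–B8
Each bag holds 3 vertices, so the decomposition has width 2, which upper-bounds the treewidth. For the lower bound, the 3 vertices {d, h, i} are pairwise adjacent, and any tree decomposition puts a clique entirely inside one bag — forcing width ≥ 2. Combining the bounds, tw(G) = 2.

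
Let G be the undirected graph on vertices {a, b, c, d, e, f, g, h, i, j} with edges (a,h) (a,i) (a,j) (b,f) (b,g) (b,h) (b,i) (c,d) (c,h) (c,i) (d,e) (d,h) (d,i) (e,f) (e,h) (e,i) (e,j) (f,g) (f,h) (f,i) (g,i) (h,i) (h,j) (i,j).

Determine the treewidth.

A width-3 tree decomposition is:
Bags: B1 = {b, f, g, i}  B2 = {b, f, h, i}  B3 = {e, f, h, i}  B4 = {d, e, h, i}  B5 = {e, h, i, j}  B6 = {a, h, i, j}  B7 = {c, d, h, i}
Tree: B1–B2, B2–B3, B3–B4, B3–B5, B5–B6, B4–B7
The largest bag has 4 vertices, giving width 3; this decomposition certifies tw(G) ≤ 3. Conversely, {b, f, g, i} is a clique of size 4, and the vertices of any clique must share a bag in every tree decomposition; so some bag has ≥ 4 vertices and tw(G) ≥ 3. The upper and lower bounds meet at 3, so that is the treewidth.

3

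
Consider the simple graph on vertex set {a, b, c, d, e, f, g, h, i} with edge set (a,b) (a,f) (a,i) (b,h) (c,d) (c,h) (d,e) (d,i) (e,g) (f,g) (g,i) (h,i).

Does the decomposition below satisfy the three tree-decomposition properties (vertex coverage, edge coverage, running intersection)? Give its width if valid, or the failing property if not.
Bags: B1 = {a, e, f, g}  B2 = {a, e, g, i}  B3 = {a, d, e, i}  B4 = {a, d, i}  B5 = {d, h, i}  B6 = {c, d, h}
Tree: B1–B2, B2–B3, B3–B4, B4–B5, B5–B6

A tree decomposition must satisfy three properties: every vertex lies in some bag; for every edge, both endpoints lie together in some bag; and for every vertex, the bags containing it form a connected subtree. Here vertex b appears in no bag, so the decomposition is invalid.

No — vertex b appears in no bag.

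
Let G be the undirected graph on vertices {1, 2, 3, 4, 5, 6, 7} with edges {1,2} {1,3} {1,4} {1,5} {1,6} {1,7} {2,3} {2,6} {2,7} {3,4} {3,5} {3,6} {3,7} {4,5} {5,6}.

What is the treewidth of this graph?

3

A width-3 tree decomposition is:
Bags: B1 = {1, 2, 3, 6}  B2 = {1, 2, 3, 7}  B3 = {1, 3, 5, 6}  B4 = {1, 3, 4, 5}
Tree: B1–B2, B1–B3, B3–B4
Each bag holds 4 vertices, so the decomposition has width 3, which upper-bounds the treewidth. On the other hand G contains the 4-clique {1, 2, 3, 6}. A clique must lie in a single bag of any decomposition, so no decomposition can have width below 3. Hence tw(G) = 3 exactly.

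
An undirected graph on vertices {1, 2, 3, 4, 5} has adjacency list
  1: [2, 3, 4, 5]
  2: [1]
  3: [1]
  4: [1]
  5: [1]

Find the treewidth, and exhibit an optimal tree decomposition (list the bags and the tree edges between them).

Each bag holds 2 vertices, so the decomposition has width 1, which upper-bounds the treewidth. Any graph with an edge has treewidth ≥ 1, and G has the edge 1–3. The upper and lower bounds meet at 1, so that is the treewidth.

Treewidth 1.
One such decomposition:
Bags: B1 = {1, 3}  B2 = {1, 5}  B3 = {1, 4}  B4 = {1, 2}
Tree: B1–B2, B1–B3, B1–B4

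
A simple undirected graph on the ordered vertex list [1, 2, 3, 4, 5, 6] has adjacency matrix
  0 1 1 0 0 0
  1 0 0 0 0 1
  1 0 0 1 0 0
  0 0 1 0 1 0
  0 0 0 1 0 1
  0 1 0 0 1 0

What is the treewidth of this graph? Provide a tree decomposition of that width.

Treewidth 2.
One optimal decomposition is:
Bags: B1 = {2, 5, 6}  B2 = {2, 4, 5}  B3 = {2, 3, 4}  B4 = {1, 2, 3}
Tree: B1–B2, B2–B3, B3–B4

Every bag has size at most 3, so the width is 3 − 1 = 2 and tw(G) ≤ 2. For the lower bound, G contains the cycle 2–6–5–4–3–1–2, so G is not a forest; only forests have treewidth ≤ 1, hence tw(G) ≥ 2. Hence tw(G) = 2 exactly.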